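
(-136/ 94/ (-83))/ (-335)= -68/ 1306835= -0.00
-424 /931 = -0.46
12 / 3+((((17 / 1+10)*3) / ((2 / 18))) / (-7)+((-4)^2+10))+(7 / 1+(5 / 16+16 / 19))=-140423 / 2128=-65.99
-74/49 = -1.51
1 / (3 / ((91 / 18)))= 91 / 54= 1.69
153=153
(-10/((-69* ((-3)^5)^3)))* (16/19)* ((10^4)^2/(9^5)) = -16000000000/1110795366979773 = -0.00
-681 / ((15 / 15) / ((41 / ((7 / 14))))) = -55842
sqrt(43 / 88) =sqrt(946) / 44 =0.70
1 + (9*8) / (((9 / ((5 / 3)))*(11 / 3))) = 51 / 11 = 4.64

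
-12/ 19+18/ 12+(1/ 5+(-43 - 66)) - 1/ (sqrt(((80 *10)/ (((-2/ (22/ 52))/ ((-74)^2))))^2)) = -24705193287/ 228896800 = -107.93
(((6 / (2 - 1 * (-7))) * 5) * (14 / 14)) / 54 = 5 / 81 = 0.06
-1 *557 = -557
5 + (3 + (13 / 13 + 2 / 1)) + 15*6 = 101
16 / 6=8 / 3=2.67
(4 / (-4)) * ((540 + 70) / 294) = -305 / 147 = -2.07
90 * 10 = 900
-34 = -34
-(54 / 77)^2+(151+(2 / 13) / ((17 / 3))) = 197247797 / 1310309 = 150.54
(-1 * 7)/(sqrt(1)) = -7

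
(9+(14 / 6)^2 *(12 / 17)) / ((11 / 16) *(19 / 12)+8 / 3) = 3.42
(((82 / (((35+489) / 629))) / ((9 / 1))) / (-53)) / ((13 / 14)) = -180523 / 812331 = -0.22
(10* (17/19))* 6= 1020/19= 53.68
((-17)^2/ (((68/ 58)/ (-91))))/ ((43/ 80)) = -1794520/ 43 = -41733.02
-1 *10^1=-10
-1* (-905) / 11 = 905 / 11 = 82.27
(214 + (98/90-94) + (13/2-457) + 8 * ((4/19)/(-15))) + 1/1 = -112355/342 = -328.52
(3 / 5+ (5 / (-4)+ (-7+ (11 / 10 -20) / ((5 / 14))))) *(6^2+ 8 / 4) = -115083 / 50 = -2301.66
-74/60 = -37/30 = -1.23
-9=-9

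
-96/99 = -32/33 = -0.97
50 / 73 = 0.68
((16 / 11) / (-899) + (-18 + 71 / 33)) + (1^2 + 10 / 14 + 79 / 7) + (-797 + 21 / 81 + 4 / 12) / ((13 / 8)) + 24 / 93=-1710142402 / 3471039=-492.69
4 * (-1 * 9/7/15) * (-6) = 72/35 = 2.06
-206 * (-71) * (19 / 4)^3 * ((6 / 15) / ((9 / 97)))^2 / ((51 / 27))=471954188603 / 30600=15423339.50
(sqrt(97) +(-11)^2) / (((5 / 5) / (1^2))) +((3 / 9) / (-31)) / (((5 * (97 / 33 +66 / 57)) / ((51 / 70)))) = sqrt(97) +3372700991 / 27873650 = 130.85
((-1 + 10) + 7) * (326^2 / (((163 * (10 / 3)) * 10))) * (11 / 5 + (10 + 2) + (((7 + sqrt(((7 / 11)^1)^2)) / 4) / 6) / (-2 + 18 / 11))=521274 / 125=4170.19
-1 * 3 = -3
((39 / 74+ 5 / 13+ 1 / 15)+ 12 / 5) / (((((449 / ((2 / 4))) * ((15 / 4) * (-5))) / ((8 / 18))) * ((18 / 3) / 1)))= -97498 / 6560058375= -0.00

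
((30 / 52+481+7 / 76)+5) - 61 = 425.67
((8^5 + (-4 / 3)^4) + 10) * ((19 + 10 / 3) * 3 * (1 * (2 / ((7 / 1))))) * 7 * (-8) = -2846453728 / 81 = -35141404.05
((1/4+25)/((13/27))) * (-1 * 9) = -24543/52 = -471.98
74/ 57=1.30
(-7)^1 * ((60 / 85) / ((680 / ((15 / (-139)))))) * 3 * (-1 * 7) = -1323 / 80342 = -0.02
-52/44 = -13/11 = -1.18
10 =10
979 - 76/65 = 63559/65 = 977.83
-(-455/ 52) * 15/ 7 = 75/ 4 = 18.75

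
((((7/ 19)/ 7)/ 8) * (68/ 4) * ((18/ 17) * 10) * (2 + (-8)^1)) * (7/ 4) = -945/ 76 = -12.43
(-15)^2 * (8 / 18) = 100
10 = 10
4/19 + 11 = 213/19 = 11.21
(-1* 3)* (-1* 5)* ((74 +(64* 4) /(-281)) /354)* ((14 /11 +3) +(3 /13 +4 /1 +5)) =99147195 /2370797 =41.82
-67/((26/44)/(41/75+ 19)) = -2160884/975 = -2216.29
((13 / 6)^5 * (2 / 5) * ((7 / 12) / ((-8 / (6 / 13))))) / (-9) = 199927 / 2799360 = 0.07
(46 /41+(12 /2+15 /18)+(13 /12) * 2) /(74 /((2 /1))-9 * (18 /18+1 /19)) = 7885 /21443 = 0.37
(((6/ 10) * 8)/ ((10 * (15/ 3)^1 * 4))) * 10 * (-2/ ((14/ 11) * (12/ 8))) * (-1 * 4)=176/ 175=1.01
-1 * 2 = -2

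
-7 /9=-0.78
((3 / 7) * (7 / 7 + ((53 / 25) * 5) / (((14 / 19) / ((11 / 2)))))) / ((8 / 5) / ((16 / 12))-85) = -33651 / 82124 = -0.41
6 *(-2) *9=-108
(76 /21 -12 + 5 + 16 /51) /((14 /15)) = -5475 /1666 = -3.29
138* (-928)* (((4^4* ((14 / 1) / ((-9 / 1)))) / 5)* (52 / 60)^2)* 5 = 25855950848 / 675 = 38305112.37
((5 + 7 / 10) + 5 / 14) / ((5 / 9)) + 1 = 2083 / 175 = 11.90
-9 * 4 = -36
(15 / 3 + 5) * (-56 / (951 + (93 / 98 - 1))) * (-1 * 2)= 109760 / 93193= 1.18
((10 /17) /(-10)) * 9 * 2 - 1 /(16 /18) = -297 /136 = -2.18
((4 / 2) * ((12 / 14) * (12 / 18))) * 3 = 24 / 7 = 3.43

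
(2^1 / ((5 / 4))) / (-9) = -8 / 45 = -0.18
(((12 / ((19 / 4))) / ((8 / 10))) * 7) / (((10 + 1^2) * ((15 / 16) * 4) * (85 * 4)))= 28 / 17765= 0.00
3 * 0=0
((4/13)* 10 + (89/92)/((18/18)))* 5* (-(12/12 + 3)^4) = -1547840/299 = -5176.72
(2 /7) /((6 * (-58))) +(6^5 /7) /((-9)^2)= 16703 /1218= 13.71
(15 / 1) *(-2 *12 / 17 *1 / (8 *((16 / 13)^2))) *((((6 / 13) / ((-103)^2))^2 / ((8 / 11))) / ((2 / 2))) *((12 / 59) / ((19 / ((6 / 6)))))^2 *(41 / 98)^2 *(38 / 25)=-13479939 / 97229394866989120960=-0.00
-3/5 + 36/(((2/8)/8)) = 5757/5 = 1151.40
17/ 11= 1.55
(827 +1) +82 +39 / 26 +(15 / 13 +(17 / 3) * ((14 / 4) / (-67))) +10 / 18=7156328 / 7839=912.91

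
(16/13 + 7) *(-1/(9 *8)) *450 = -2675/52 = -51.44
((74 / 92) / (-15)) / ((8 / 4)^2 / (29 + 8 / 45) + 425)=-48581 / 385161450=-0.00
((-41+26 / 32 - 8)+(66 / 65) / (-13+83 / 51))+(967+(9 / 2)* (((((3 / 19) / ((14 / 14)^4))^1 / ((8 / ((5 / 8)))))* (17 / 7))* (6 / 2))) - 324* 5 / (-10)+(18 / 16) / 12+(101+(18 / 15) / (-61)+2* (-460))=262.20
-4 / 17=-0.24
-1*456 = -456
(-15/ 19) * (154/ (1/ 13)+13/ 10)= -60099/ 38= -1581.55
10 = 10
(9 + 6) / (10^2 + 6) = 15 / 106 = 0.14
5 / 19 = 0.26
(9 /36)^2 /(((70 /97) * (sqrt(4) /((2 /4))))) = 0.02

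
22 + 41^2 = 1703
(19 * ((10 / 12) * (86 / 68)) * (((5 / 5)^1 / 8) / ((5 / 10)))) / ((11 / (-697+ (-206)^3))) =-11904388535 / 2992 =-3978739.48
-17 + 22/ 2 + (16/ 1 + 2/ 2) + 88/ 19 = 297/ 19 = 15.63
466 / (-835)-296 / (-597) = -31042 / 498495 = -0.06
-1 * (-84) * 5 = 420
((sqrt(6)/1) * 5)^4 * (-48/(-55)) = 216000/11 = 19636.36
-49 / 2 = -24.50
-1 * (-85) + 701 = 786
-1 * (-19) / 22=19 / 22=0.86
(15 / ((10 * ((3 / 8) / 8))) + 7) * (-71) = -2769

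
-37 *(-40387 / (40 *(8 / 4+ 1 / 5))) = 1494319 / 88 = 16980.90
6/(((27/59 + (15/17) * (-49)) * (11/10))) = -10030/78661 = -0.13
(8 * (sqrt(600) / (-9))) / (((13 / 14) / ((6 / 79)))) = -2240 * sqrt(6) / 3081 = -1.78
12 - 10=2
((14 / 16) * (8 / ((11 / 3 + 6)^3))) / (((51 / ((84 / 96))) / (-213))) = -93933 / 3316904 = -0.03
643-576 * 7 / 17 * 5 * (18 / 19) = -155191 / 323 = -480.47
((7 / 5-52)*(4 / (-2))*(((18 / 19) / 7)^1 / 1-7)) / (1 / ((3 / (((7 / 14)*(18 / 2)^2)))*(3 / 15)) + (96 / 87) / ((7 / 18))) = -26794724 / 2712915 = -9.88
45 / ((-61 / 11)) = -8.11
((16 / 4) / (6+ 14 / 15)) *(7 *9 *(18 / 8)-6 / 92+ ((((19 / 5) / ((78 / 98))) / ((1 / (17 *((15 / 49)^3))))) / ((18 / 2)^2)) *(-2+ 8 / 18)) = 23532412325 / 287980056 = 81.72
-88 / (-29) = 88 / 29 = 3.03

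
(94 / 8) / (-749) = -47 / 2996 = -0.02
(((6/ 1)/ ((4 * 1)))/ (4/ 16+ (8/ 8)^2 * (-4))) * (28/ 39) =-56/ 195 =-0.29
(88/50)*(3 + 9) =528/25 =21.12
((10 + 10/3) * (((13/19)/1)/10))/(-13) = -4/57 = -0.07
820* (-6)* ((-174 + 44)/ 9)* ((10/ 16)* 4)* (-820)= -437060000/ 3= -145686666.67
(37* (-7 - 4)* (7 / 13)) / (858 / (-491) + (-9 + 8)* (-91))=-1398859 / 569699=-2.46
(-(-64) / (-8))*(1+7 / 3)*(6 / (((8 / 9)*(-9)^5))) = 0.00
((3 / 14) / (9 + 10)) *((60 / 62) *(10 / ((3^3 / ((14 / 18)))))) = 50 / 15903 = 0.00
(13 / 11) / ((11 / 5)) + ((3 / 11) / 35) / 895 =2036158 / 3790325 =0.54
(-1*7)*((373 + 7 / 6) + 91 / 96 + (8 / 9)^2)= -6820415 / 2592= -2631.33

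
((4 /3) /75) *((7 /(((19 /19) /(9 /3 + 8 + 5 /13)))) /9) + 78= 2057494 /26325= 78.16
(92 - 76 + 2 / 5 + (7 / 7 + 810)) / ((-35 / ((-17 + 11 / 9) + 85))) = -122731 / 75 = -1636.41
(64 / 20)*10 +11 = 43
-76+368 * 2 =660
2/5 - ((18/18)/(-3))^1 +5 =86/15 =5.73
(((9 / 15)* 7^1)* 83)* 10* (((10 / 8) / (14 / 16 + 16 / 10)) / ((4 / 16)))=232400 / 33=7042.42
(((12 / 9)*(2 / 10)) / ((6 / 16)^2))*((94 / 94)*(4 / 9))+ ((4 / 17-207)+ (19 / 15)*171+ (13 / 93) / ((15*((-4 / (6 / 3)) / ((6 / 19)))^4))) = 891035916083 / 83445187905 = 10.68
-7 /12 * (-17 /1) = 119 /12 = 9.92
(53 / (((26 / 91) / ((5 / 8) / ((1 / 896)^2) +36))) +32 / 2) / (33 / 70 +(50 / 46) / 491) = 73583179878740 / 374419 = 196526297.75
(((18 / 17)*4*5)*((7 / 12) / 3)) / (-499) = -70 / 8483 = -0.01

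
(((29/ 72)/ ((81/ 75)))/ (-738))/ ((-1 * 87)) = 25/ 4304016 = 0.00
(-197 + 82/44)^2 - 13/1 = 18423557/484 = 38065.20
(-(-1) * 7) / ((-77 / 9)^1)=-9 / 11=-0.82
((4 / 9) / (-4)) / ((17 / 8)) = -8 / 153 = -0.05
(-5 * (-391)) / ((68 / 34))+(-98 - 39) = 840.50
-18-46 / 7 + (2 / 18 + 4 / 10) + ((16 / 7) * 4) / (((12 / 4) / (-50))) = -55579 / 315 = -176.44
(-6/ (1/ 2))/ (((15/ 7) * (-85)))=28/ 425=0.07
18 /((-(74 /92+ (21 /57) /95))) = -498180 /22369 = -22.27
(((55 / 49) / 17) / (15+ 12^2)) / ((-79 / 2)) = -110 / 10463313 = -0.00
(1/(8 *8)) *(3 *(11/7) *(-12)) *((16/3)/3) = -11/7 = -1.57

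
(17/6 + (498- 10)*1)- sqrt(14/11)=2945/6- sqrt(154)/11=489.71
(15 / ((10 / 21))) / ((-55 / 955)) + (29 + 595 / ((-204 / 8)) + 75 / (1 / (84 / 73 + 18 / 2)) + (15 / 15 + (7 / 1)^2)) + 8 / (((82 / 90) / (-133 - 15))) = -203365115 / 197538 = -1029.50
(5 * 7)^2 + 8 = 1233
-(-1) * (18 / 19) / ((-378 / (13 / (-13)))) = 1 / 399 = 0.00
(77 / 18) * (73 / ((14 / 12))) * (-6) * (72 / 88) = -1314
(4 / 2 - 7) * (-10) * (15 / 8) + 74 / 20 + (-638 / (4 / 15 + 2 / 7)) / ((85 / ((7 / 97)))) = 3181561 / 32980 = 96.47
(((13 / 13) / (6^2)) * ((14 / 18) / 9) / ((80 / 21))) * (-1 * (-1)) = 49 / 77760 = 0.00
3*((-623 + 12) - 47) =-1974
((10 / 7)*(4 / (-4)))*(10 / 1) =-100 / 7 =-14.29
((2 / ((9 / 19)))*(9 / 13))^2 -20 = -1936 / 169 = -11.46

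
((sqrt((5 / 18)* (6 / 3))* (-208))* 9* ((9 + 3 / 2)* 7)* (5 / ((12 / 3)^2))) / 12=-9555* sqrt(5) / 8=-2670.70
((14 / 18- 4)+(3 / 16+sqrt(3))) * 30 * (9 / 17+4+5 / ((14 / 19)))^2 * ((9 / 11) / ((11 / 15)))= -5582.43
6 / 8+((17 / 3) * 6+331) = 1463 / 4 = 365.75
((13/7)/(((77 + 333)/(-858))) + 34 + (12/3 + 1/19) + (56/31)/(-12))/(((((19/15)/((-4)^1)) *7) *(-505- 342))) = 345006784/19042862993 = 0.02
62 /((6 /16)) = 496 /3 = 165.33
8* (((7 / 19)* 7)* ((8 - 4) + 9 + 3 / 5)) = 26656 / 95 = 280.59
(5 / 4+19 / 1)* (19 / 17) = 22.63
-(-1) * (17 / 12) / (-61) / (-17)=1 / 732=0.00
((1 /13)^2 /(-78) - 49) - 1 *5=-711829 /13182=-54.00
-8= -8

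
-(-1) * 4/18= 2/9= 0.22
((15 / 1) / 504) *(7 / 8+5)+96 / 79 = 147589 / 106176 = 1.39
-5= -5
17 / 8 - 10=-63 / 8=-7.88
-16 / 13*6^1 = -96 / 13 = -7.38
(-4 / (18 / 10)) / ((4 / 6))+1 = -7 / 3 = -2.33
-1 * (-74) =74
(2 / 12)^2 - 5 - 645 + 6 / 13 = -303971 / 468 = -649.51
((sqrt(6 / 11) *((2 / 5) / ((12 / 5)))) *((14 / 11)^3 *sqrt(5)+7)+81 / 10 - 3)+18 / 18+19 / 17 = 1372 *sqrt(330) / 43923+7 *sqrt(66) / 66+1227 / 170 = 8.65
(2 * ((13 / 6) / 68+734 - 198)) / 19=218701 / 3876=56.42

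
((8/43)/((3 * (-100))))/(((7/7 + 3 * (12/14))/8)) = -112/80625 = -0.00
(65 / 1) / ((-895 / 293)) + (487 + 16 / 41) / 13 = 1546760 / 95407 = 16.21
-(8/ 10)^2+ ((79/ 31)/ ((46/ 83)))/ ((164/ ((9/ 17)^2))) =-0.63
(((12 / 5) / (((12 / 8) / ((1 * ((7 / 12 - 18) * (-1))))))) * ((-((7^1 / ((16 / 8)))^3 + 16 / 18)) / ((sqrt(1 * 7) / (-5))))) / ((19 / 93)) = 11281.10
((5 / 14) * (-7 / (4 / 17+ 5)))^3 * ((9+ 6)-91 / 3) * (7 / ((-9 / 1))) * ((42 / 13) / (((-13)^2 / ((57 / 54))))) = -0.03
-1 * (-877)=877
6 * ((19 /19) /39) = 2 /13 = 0.15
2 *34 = 68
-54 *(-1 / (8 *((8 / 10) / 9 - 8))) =-1215 / 1424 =-0.85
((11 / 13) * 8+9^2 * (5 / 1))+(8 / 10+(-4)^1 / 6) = 80321 / 195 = 411.90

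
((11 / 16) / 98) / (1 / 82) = 451 / 784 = 0.58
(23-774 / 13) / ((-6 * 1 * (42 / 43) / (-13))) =-20425 / 252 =-81.05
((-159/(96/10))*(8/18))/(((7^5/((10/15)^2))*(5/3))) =-53/453789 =-0.00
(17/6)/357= 0.01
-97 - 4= -101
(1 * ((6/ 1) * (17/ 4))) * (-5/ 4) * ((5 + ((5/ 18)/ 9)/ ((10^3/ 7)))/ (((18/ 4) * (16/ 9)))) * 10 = -2754119/ 13824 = -199.23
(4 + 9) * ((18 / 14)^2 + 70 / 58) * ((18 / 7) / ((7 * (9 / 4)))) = 422656 / 69629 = 6.07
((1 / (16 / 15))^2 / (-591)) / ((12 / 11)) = -275 / 201728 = -0.00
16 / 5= 3.20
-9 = -9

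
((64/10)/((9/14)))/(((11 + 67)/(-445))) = -19936/351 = -56.80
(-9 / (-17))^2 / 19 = 81 / 5491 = 0.01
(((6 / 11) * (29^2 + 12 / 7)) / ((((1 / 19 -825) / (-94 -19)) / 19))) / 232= 42465513 / 8235304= 5.16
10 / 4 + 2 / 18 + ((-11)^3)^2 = 31888145 / 18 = 1771563.61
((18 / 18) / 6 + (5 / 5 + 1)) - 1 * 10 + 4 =-23 / 6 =-3.83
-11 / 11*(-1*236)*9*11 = 23364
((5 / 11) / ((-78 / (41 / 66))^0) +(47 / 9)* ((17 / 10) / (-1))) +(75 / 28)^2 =-484513 / 388080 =-1.25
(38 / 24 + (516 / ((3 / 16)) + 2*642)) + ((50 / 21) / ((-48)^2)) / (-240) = 4688506363 / 1161216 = 4037.58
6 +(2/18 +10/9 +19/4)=431/36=11.97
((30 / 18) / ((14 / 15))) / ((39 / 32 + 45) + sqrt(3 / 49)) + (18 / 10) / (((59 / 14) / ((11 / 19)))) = 57255012094 / 200250838295- 12800* sqrt(3) / 107181537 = 0.29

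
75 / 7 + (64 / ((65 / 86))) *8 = 688.13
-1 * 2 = -2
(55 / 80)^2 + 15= 3961 / 256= 15.47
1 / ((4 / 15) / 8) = 30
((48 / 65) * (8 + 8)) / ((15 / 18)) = 14.18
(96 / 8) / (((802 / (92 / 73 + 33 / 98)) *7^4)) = 34275 / 3443939177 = 0.00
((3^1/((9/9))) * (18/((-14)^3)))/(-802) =27/1100344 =0.00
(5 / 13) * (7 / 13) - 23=-3852 / 169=-22.79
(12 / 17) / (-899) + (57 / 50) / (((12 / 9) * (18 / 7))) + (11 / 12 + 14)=279649217 / 18339600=15.25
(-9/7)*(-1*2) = 2.57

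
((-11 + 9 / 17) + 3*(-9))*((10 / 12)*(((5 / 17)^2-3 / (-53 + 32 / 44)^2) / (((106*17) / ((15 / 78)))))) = -199937591 / 702503483100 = -0.00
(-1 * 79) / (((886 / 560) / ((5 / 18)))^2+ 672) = -38710000 / 345176169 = -0.11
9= 9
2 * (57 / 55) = 114 / 55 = 2.07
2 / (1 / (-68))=-136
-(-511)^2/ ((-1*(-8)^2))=261121/ 64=4080.02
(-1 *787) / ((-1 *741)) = 787 / 741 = 1.06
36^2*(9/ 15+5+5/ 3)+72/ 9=9425.60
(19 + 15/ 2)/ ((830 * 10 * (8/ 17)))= 901/ 132800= 0.01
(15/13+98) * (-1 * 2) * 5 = -12890/13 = -991.54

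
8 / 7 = 1.14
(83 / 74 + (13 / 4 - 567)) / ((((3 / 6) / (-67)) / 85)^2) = -2700665558725 / 37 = -72990961046.62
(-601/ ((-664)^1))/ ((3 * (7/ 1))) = 601/ 13944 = 0.04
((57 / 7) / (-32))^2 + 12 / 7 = 89265 / 50176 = 1.78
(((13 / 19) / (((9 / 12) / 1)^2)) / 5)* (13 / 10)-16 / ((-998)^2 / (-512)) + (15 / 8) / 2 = 21493661957 / 17031668400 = 1.26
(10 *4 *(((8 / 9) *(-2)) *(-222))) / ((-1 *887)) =-47360 / 2661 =-17.80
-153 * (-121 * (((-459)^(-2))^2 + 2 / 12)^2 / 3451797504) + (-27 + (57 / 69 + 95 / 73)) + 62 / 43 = -300759564463524492808760210852920123 / 12836141824362832348027151486091264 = -23.43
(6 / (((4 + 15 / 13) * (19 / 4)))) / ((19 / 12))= 3744 / 24187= 0.15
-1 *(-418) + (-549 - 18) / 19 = 7375 / 19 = 388.16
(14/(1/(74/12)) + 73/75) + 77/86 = 568903/6450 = 88.20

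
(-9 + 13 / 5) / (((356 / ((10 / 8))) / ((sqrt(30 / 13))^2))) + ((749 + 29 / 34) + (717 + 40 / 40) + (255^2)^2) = 166330980826609 / 39338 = 4228252092.80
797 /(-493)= -797 /493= -1.62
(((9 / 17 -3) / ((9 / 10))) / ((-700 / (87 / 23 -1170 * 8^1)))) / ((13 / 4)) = -11.29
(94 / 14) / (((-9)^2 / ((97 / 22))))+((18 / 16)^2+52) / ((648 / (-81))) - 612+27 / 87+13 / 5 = -284943505597 / 463034880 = -615.38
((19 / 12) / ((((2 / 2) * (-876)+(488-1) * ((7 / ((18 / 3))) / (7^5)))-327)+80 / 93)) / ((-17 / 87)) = 123034443 / 18252685834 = 0.01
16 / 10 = 8 / 5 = 1.60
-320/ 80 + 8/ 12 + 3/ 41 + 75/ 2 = 8423/ 246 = 34.24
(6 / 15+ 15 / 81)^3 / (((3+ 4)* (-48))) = -0.00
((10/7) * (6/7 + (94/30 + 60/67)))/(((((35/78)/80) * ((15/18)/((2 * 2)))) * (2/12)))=4118160384/114905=35839.70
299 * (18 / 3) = 1794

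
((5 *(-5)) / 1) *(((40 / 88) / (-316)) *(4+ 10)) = 875 / 1738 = 0.50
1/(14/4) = 2/7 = 0.29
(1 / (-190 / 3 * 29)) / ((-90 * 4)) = 1 / 661200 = 0.00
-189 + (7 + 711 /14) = -1837 /14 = -131.21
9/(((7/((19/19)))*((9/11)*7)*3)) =11/147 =0.07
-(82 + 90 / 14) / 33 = -619 / 231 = -2.68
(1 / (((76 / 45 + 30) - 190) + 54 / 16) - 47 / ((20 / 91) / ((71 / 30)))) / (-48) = 16937850259 / 1606377600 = 10.54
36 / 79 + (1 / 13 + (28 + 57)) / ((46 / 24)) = 1059252 / 23621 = 44.84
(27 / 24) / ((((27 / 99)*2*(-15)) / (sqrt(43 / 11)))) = -sqrt(473) / 80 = -0.27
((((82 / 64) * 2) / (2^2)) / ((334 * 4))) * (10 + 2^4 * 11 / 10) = 2829 / 213760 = 0.01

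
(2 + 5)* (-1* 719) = -5033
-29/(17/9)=-261/17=-15.35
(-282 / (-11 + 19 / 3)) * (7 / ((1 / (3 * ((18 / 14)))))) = 11421 / 7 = 1631.57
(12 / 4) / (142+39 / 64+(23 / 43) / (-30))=123840 / 5886179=0.02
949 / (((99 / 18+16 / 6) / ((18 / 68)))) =25623 / 833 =30.76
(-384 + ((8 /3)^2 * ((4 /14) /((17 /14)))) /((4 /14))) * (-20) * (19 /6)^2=104430080 /1377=75838.84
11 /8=1.38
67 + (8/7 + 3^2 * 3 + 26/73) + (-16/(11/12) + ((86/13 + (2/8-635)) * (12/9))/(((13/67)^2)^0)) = -166489891/219219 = -759.47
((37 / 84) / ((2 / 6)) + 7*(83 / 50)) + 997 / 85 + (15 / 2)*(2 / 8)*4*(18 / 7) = 523083 / 11900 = 43.96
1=1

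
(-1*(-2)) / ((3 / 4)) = 8 / 3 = 2.67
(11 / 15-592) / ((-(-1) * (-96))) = 8869 / 1440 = 6.16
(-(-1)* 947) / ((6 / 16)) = 7576 / 3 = 2525.33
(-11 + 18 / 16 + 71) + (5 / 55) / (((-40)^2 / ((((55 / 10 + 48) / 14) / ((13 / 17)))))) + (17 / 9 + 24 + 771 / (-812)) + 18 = 174003446759 / 1672070400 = 104.06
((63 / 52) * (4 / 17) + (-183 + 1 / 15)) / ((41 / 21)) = -4238353 / 45305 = -93.55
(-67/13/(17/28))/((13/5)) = -9380/2873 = -3.26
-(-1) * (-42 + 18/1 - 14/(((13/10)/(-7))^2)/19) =-145664/3211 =-45.36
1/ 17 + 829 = 14094/ 17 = 829.06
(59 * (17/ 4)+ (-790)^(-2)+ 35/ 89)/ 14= 1743715908/ 97203575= 17.94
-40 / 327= -0.12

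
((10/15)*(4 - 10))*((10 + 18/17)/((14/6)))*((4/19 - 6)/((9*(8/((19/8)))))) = 2585/714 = 3.62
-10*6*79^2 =-374460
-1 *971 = -971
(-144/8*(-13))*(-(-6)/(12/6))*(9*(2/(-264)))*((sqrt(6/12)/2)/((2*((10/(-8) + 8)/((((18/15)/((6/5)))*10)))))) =-195*sqrt(2)/22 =-12.54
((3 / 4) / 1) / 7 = 3 / 28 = 0.11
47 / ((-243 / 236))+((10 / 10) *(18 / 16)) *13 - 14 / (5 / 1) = -328741 / 9720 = -33.82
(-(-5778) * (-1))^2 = 33385284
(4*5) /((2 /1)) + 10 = 20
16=16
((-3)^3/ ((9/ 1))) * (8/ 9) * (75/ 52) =-50/ 13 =-3.85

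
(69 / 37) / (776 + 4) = 0.00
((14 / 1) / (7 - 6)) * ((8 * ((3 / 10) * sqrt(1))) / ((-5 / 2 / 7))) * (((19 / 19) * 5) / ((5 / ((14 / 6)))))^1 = -5488 / 25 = -219.52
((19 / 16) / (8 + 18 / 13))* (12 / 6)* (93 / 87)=7657 / 28304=0.27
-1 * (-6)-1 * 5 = 1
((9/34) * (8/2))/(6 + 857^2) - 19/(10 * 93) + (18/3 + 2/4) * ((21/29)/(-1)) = -31837615682/6734805459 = -4.73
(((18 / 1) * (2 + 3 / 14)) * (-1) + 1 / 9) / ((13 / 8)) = -20032 / 819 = -24.46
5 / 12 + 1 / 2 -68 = -805 / 12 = -67.08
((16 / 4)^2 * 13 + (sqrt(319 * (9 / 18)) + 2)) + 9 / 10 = sqrt(638) / 2 + 2109 / 10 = 223.53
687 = 687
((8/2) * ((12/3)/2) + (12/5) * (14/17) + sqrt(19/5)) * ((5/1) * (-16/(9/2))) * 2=-54272/153-64 * sqrt(95)/9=-424.03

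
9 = 9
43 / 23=1.87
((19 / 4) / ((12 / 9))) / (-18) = -19 / 96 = -0.20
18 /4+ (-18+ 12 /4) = -21 /2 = -10.50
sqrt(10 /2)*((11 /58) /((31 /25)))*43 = 11825*sqrt(5) /1798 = 14.71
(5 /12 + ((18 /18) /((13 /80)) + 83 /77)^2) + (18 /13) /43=27272089283 /517032516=52.75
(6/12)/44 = 0.01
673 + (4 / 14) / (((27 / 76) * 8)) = 127216 / 189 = 673.10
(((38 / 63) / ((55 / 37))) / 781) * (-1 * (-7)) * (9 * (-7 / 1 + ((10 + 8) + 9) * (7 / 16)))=4921 / 31240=0.16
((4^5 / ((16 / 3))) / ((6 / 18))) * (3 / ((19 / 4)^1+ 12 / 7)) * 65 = 17375.47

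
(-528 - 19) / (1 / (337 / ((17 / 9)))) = -1659051 / 17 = -97591.24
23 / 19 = 1.21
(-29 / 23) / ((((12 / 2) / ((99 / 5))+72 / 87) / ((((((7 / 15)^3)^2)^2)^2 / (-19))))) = 1772317971501619899623651 / 2653246868698937773704528808593750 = 0.00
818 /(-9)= -818 /9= -90.89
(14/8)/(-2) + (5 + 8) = 97/8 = 12.12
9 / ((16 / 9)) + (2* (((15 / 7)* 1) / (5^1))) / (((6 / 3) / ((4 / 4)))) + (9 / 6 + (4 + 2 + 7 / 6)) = 4757 / 336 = 14.16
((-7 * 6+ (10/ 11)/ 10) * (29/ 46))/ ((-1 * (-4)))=-13369/ 2024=-6.61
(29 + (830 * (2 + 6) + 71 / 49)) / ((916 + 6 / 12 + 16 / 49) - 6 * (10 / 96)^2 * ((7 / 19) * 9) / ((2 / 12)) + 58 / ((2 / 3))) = 397452032 / 59734825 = 6.65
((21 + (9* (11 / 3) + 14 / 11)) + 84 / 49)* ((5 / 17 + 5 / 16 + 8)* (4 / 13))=2568077 / 17017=150.91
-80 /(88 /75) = -750 /11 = -68.18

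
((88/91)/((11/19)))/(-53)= -152/4823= -0.03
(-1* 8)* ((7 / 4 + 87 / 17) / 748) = -467 / 6358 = -0.07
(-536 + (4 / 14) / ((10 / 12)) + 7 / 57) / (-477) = 1068391 / 951615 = 1.12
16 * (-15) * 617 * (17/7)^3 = -727517040/343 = -2121040.93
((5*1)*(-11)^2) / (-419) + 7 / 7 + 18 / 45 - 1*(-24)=50188 / 2095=23.96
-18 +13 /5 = -77 /5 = -15.40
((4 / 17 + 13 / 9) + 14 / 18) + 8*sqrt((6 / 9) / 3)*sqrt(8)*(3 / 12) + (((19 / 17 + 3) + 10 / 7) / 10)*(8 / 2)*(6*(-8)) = -108560 / 1071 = -101.36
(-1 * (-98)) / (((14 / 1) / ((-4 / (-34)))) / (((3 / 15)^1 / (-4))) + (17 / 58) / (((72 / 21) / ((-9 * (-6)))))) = -3248 / 78727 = -0.04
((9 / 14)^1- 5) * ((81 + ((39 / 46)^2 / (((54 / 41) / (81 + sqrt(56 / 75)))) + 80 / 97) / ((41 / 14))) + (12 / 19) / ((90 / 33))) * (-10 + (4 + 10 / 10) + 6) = -4711276949899 / 11192391560- 10309 * sqrt(42) / 95220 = -421.64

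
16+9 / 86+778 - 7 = 67691 / 86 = 787.10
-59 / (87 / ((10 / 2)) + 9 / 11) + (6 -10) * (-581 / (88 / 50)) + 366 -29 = 18232769 / 11022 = 1654.22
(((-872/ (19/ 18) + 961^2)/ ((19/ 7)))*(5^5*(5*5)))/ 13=9587376640625/ 4693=2042910002.26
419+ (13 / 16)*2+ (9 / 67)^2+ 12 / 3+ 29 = 16291229 / 35912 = 453.64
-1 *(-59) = 59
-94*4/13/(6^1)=-188/39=-4.82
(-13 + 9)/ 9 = -4/ 9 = -0.44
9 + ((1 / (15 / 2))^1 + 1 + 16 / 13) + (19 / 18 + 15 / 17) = 264577 / 19890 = 13.30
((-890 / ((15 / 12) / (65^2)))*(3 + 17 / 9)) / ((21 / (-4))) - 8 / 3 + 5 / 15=529442759 / 189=2801284.44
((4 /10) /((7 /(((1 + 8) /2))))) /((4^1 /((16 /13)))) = 36 /455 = 0.08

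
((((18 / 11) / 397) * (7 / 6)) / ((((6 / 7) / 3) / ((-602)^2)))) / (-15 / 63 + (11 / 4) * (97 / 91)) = 29087269848 / 12843347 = 2264.77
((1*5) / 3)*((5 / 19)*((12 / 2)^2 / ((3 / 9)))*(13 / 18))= 650 / 19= 34.21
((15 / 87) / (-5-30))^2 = 1 / 41209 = 0.00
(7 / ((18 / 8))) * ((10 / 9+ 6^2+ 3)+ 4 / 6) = 10276 / 81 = 126.86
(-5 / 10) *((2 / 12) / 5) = -1 / 60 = -0.02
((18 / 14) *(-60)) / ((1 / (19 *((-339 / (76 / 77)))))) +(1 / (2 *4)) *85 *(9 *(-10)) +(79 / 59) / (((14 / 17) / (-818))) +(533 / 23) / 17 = 323695980953 / 645932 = 501130.12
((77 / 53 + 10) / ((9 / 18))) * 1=1214 / 53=22.91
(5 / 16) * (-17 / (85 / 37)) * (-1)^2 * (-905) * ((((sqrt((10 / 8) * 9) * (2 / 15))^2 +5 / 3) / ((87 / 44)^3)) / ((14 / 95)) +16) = 72924336185 / 1975509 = 36914.20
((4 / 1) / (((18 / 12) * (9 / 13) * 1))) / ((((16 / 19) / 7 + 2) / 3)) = 6916 / 1269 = 5.45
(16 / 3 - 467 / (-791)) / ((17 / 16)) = 5.58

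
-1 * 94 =-94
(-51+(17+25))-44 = -53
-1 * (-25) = 25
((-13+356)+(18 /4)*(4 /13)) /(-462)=-407 /546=-0.75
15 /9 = 5 /3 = 1.67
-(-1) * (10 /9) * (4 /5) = 0.89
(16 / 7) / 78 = 8 / 273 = 0.03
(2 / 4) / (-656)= -1 / 1312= -0.00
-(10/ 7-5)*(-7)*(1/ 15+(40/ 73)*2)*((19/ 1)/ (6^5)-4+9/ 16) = 170015515/ 1702944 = 99.84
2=2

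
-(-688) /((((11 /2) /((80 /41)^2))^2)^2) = 18468359372800000000 /116907290279560561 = 157.97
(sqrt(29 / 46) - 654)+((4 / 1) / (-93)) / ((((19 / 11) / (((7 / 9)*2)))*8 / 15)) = -3467239 / 5301+sqrt(1334) / 46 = -653.28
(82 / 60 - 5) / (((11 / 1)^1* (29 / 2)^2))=-218 / 138765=-0.00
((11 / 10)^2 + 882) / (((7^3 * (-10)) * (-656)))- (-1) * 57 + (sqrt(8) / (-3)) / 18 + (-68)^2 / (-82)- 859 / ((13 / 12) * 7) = -329555603827 / 2925104000- sqrt(2) / 27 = -112.72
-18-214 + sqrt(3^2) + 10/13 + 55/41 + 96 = -69764/533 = -130.89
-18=-18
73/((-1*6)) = -73/6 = -12.17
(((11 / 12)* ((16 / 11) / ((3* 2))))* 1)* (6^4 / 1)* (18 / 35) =5184 / 35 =148.11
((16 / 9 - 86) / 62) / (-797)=379 / 222363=0.00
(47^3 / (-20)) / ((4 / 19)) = -1972637 / 80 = -24657.96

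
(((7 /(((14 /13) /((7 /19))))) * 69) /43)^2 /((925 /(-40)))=-78851682 /123485465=-0.64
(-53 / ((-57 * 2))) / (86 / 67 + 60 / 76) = 3551 / 15834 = 0.22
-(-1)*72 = 72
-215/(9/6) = -430/3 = -143.33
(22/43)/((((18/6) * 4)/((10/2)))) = 55/258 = 0.21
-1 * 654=-654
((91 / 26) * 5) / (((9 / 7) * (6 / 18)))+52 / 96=331 / 8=41.38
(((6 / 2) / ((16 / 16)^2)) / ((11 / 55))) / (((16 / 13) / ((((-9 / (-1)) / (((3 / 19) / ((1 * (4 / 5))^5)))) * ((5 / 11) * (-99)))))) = -1280448 / 125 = -10243.58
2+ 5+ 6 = 13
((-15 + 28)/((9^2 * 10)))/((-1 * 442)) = -1/27540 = -0.00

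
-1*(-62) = 62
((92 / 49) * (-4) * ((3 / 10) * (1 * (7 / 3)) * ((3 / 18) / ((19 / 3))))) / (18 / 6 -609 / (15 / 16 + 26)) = 39652 / 5619915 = 0.01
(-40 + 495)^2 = 207025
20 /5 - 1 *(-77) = 81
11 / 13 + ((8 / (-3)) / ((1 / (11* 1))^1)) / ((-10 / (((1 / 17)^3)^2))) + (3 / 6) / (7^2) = 395011372741 / 461268943590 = 0.86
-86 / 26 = -43 / 13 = -3.31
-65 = -65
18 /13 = 1.38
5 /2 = 2.50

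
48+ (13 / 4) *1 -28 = 93 / 4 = 23.25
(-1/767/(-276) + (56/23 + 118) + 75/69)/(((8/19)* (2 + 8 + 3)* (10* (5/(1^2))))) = 488778439/1100798400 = 0.44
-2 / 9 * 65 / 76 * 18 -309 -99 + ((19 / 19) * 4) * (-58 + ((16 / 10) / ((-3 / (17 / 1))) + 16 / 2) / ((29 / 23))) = -5345843 / 8265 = -646.80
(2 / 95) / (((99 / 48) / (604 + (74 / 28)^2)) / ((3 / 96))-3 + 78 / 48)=-1916048 / 115310525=-0.02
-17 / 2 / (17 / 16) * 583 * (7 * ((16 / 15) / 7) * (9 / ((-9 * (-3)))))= -74624 / 45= -1658.31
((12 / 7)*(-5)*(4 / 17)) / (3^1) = -80 / 119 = -0.67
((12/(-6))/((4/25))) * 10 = -125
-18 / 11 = -1.64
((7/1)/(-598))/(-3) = 7/1794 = 0.00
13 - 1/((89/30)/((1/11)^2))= 139967/10769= 13.00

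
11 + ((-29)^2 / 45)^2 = 360.27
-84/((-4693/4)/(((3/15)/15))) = 112/117325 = 0.00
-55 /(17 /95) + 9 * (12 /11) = -55639 /187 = -297.53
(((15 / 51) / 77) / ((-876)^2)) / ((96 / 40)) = 25 / 12053942208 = 0.00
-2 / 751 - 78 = -58580 / 751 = -78.00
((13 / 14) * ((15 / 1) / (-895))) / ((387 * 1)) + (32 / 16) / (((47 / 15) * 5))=1939033 / 15193878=0.13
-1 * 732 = -732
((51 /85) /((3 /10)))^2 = 4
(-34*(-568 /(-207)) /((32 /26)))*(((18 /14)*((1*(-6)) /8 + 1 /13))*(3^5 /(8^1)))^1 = 1466505 /736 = 1992.53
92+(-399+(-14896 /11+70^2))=35627 /11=3238.82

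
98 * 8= 784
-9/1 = -9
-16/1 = -16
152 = 152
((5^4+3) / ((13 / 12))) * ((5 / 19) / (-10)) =-3768 / 247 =-15.26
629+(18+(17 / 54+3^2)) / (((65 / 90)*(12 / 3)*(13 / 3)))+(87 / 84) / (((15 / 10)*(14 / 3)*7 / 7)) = 5228043 / 8281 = 631.33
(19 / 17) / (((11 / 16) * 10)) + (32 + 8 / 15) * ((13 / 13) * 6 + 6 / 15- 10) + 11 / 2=-1042127 / 9350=-111.46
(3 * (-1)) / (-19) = 3 / 19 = 0.16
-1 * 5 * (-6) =30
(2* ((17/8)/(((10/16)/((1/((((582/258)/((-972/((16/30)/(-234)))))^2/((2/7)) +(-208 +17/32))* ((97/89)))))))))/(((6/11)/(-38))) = 453709245282485100480/216559930244163340199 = 2.10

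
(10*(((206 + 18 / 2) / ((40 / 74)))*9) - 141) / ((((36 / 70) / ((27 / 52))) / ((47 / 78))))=117309885 / 5408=21691.92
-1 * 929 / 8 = -929 / 8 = -116.12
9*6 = 54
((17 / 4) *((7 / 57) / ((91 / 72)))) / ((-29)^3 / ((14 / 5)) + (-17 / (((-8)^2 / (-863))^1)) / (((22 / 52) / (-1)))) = -83776 / 1876984369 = -0.00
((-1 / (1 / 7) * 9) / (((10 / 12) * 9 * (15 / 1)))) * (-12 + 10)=28 / 25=1.12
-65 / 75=-13 / 15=-0.87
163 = 163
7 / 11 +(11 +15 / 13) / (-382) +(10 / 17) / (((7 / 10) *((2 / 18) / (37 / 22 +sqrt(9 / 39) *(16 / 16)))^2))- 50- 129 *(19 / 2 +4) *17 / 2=-2094238084955 / 143010868 +299700 *sqrt(39) / 17017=-14533.92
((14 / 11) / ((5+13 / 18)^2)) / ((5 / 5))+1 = 121235 / 116699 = 1.04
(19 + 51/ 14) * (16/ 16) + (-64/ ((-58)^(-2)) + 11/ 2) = -1506875/ 7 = -215267.86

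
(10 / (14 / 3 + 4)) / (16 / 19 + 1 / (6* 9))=15390 / 11479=1.34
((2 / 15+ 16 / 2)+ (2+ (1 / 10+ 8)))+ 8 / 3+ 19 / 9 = 2071 / 90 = 23.01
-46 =-46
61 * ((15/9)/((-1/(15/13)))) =-1525/13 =-117.31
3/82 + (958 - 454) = 41331/82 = 504.04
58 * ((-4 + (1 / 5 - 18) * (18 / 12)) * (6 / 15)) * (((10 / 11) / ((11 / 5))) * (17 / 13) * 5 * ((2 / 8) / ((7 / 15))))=-11351325 / 11011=-1030.91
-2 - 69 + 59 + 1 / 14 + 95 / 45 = -1237 / 126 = -9.82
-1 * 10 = -10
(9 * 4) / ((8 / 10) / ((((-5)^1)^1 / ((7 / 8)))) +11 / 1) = 600 / 181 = 3.31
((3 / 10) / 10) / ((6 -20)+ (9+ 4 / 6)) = -9 / 1300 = -0.01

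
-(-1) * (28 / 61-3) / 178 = -155 / 10858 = -0.01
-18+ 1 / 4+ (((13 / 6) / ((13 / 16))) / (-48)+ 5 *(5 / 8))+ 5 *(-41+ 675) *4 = 911903 / 72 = 12665.32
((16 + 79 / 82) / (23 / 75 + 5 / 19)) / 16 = 1982175 / 1065344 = 1.86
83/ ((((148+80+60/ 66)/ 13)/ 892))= 5293574/ 1259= 4204.59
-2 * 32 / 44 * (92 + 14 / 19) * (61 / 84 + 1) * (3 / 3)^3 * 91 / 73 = -13285480 / 45771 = -290.26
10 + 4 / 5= 54 / 5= 10.80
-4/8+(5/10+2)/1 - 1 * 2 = 0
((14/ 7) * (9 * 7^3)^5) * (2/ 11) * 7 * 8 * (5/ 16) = 19623713172043694490/ 11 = 1783973924731244953.64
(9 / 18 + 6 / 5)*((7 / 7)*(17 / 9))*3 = 289 / 30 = 9.63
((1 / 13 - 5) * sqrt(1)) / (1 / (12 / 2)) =-384 / 13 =-29.54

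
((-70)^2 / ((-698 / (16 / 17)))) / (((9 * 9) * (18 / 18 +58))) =-39200 / 28353807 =-0.00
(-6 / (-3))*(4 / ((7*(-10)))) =-4 / 35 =-0.11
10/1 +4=14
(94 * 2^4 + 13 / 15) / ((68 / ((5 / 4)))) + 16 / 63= 478385 / 17136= 27.92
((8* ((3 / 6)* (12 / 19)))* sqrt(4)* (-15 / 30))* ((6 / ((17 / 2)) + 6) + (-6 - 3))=1872 / 323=5.80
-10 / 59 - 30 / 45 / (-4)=-1 / 354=-0.00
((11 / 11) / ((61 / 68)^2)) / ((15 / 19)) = 87856 / 55815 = 1.57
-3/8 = -0.38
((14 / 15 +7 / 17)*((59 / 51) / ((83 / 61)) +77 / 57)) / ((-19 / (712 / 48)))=-2.31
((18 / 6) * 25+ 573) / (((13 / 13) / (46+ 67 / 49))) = 1504008 / 49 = 30694.04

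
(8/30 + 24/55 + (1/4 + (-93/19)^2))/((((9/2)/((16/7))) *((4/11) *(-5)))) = -6.96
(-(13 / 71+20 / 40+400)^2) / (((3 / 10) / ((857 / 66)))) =-13871695989565 / 1996236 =-6948925.87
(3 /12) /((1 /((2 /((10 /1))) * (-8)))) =-2 /5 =-0.40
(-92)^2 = 8464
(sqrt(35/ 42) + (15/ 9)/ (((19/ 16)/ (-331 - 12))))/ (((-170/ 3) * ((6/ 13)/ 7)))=124852/ 969 - 91 * sqrt(30)/ 2040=128.60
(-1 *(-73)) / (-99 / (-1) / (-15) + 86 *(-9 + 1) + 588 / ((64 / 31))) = -5840 / 32783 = -0.18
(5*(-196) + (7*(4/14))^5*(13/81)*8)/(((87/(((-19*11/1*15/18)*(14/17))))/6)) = 1112640760/119799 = 9287.56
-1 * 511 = -511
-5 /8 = -0.62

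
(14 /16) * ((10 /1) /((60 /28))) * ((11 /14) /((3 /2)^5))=308 /729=0.42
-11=-11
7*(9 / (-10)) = -63 / 10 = -6.30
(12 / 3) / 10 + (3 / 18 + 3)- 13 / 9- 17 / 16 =763 / 720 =1.06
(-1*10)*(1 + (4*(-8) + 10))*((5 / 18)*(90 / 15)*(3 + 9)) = 4200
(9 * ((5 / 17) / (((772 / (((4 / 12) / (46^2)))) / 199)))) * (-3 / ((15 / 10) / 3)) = -8955 / 13885192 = -0.00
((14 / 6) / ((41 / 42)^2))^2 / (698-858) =-1058841 / 28257610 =-0.04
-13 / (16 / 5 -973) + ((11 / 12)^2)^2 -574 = -4434054299 / 7734528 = -573.28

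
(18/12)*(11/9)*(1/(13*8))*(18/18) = 11/624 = 0.02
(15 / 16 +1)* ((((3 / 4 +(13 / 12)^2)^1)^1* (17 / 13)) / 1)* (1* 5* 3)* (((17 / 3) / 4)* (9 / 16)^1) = 12408215 / 212992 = 58.26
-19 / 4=-4.75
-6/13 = -0.46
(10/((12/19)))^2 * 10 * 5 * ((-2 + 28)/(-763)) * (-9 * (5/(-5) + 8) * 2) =5866250/109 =53818.81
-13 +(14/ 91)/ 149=-25179/ 1937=-13.00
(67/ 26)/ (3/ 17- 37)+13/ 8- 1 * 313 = -10138157/ 32552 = -311.44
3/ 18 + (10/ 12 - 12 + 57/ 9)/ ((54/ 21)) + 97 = 10291/ 108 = 95.29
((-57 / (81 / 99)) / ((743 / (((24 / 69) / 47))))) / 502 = -836 / 604796799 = -0.00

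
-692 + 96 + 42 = -554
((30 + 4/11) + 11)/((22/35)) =15925/242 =65.81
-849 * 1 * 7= -5943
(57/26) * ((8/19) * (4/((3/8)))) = 128/13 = 9.85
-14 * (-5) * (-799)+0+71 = -55859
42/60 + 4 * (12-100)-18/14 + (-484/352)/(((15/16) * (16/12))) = -353.69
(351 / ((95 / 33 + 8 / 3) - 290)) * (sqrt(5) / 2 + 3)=-3861 / 1043 - 1287 * sqrt(5) / 2086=-5.08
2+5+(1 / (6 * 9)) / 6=2269 / 324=7.00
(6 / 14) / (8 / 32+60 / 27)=108 / 623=0.17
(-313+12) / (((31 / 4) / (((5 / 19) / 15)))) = -1204 / 1767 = -0.68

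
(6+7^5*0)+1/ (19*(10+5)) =1711/ 285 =6.00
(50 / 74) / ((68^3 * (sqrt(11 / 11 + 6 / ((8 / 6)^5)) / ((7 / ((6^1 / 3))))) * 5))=35 * sqrt(2482) / 1804721768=0.00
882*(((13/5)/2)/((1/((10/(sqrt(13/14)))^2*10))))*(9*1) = 11113200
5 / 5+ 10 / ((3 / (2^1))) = 23 / 3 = 7.67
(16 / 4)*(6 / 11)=24 / 11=2.18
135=135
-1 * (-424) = 424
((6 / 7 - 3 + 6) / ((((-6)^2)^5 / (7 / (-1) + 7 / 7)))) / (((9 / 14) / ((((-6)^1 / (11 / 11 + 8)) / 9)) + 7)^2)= -0.00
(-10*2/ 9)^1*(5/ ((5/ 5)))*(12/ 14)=-200/ 21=-9.52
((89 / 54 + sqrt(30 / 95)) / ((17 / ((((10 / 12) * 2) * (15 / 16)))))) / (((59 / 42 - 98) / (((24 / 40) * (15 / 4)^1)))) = -15575 / 4414016 - 4725 * sqrt(114) / 41933152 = -0.00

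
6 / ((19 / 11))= 66 / 19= 3.47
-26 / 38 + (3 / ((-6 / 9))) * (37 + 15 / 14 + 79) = -280633 / 532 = -527.51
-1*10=-10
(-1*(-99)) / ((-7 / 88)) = -1244.57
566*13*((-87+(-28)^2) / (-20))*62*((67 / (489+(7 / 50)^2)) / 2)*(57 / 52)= -43567814625 / 36494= -1193835.00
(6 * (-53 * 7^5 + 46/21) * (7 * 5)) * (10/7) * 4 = -1068922571.43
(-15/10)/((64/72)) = -27/16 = -1.69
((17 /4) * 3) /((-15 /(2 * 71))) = -1207 /10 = -120.70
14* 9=126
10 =10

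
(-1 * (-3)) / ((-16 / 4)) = -3 / 4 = -0.75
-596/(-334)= 298/167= 1.78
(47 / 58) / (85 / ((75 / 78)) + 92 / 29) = 235 / 26556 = 0.01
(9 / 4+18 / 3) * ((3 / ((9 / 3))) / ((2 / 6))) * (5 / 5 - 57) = -1386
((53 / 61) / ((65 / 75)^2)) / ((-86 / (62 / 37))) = -369675 / 16401619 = -0.02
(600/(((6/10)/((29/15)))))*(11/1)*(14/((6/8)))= 3572800/9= 396977.78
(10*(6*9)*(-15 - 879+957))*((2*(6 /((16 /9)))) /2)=229635 /2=114817.50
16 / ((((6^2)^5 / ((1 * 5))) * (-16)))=-5 / 60466176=-0.00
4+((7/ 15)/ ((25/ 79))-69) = -23822/ 375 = -63.53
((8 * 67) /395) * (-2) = -1072 /395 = -2.71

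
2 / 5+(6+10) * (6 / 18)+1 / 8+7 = 12.86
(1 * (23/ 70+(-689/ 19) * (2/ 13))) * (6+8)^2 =-97762/ 95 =-1029.07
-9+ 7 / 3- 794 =-800.67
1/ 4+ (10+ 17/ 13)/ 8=173/ 104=1.66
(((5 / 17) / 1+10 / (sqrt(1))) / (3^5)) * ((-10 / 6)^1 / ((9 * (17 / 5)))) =-4375 / 1896129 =-0.00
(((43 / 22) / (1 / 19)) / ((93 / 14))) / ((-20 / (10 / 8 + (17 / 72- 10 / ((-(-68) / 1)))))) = -852131 / 2276640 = -0.37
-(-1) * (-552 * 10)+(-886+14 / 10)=-32023 / 5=-6404.60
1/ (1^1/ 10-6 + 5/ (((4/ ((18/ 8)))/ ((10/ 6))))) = -80/ 97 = -0.82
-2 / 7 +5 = 33 / 7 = 4.71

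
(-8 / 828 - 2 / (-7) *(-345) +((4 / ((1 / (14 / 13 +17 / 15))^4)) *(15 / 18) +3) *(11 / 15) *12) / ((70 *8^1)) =27405511281458 / 24442950065625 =1.12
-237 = -237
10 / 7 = 1.43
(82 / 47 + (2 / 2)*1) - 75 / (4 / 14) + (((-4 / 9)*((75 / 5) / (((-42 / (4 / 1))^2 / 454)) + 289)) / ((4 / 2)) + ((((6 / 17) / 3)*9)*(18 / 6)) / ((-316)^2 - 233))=-337.70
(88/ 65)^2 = 7744/ 4225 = 1.83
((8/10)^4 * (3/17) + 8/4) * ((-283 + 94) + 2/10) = -20784992/53125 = -391.25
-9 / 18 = -1 / 2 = -0.50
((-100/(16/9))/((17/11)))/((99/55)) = -1375/68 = -20.22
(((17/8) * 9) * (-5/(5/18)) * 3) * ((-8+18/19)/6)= 92259/76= 1213.93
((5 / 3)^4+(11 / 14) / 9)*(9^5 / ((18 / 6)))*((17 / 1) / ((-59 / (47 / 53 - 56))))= 106777794699 / 43778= 2439074.30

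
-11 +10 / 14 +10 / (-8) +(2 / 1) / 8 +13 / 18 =-1331 / 126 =-10.56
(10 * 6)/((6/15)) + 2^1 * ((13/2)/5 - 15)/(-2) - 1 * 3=1607/10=160.70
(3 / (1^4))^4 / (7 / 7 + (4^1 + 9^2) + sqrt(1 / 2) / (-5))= 405 * sqrt(2) / 369799 + 348300 / 369799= 0.94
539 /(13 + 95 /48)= 25872 /719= 35.98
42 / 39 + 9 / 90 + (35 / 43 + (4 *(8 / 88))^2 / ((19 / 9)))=26390531 / 12851410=2.05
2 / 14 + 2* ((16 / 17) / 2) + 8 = 1081 / 119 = 9.08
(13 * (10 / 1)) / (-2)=-65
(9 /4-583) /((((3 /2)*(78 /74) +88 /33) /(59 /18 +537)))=-36342325 /492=-73866.51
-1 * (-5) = 5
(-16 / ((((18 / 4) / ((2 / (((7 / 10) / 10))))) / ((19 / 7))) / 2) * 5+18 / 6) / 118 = -1214677 / 52038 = -23.34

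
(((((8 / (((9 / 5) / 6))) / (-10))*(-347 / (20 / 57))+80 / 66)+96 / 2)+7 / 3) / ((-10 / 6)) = -443643 / 275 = -1613.25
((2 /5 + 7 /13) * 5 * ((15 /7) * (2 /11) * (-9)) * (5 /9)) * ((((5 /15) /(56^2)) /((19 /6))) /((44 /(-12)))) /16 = 13725 /2624317696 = 0.00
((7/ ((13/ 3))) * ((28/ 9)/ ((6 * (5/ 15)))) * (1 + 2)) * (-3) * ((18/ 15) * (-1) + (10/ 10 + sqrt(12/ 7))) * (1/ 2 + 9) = 2793/ 65 -798 * sqrt(21)/ 13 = -238.33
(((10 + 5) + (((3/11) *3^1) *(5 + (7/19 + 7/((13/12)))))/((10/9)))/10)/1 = 161058/67925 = 2.37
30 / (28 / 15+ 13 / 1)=450 / 223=2.02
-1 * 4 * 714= -2856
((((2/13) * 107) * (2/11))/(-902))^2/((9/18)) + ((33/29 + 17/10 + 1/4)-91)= -212080893558101/2412421288420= -87.91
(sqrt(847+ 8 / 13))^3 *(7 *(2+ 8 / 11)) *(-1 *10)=-23139900 *sqrt(143247) / 1859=-4711127.48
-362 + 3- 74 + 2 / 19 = -8225 / 19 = -432.89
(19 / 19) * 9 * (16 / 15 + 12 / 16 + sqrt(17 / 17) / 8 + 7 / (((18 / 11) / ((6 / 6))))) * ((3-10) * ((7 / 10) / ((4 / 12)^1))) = -329133 / 400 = -822.83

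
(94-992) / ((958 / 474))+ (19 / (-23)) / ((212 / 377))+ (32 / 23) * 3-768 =-2825165917 / 2335604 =-1209.61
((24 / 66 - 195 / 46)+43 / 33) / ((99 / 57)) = -6745 / 4554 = -1.48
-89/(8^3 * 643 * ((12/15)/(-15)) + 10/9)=20025/3950342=0.01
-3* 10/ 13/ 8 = -15/ 52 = -0.29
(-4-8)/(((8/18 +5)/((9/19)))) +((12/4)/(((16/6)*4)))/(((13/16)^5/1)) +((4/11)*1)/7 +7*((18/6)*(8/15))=209174334888/19012058065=11.00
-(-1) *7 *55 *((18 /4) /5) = 693 /2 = 346.50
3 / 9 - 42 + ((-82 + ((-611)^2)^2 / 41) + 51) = 3399233318.58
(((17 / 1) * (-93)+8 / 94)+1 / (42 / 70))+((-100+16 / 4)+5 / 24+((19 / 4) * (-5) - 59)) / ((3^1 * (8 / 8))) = -5545571 / 3384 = -1638.76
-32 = -32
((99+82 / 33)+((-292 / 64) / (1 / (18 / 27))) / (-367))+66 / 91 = 901240105 / 8816808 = 102.22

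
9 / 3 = 3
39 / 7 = 5.57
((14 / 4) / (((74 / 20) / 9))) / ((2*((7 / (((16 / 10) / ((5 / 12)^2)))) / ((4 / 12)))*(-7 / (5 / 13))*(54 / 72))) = -2304 / 16835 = -0.14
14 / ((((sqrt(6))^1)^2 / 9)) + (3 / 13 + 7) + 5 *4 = 627 / 13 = 48.23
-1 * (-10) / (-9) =-10 / 9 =-1.11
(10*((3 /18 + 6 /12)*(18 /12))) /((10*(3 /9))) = 3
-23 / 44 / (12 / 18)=-69 / 88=-0.78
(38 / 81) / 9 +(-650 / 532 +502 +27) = 102353689 / 193914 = 527.83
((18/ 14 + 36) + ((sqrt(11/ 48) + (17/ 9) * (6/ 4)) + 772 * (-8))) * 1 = -257707/ 42 + sqrt(33)/ 12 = -6135.40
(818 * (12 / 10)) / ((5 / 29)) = 142332 / 25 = 5693.28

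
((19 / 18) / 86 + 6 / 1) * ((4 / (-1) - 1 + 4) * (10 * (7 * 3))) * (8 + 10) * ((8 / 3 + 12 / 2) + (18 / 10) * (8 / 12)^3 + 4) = -12899502 / 43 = -299988.42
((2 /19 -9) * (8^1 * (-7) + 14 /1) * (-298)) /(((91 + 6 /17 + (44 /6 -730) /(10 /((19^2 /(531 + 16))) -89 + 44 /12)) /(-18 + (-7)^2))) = -14120806480508 /415917391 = -33950.99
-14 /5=-2.80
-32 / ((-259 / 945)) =4320 / 37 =116.76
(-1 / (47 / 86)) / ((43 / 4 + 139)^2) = -1376 / 16863647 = -0.00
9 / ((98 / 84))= 54 / 7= 7.71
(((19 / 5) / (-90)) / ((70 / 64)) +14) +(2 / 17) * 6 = 1963582 / 133875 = 14.67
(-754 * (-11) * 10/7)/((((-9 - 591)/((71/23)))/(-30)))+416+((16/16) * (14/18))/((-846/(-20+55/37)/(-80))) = 2243.44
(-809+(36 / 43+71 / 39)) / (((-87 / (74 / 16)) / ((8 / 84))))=4.08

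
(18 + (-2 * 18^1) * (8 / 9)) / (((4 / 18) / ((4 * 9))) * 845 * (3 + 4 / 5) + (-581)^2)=-2268 / 54688093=-0.00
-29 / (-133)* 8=232 / 133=1.74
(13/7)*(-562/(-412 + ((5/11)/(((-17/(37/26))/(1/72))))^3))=313416618543560024064/123719344084307544671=2.53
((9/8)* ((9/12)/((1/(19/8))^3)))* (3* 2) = 555579/8192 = 67.82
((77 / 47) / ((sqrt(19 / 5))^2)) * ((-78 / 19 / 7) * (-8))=34320 / 16967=2.02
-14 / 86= -7 / 43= -0.16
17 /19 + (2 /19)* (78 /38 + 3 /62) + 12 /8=2.62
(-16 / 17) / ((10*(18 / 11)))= -44 / 765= -0.06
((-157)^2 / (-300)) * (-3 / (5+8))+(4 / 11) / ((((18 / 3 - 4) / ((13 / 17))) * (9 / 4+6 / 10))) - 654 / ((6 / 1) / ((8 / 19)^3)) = 54390124051 / 5002268700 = 10.87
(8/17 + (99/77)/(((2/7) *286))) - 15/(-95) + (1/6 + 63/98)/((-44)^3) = 4838927705/7511439936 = 0.64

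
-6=-6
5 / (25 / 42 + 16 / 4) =210 / 193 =1.09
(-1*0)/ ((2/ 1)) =0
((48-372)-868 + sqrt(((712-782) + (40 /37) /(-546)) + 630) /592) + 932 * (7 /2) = 2070.04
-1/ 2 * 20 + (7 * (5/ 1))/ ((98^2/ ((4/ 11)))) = -37725/ 3773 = -10.00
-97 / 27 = -3.59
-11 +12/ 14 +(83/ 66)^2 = -261053/ 30492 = -8.56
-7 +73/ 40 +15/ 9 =-421/ 120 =-3.51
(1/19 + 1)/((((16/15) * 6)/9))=225/152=1.48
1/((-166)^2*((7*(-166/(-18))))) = 9/16010036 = 0.00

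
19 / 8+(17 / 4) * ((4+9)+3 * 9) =172.38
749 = 749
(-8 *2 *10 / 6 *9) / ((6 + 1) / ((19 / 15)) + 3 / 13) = -9880 / 237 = -41.69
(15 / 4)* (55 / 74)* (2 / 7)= 825 / 1036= 0.80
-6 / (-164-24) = 3 / 94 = 0.03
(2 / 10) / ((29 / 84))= 84 / 145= 0.58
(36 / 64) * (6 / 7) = 27 / 56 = 0.48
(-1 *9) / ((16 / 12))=-27 / 4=-6.75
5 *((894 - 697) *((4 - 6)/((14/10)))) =-9850/7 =-1407.14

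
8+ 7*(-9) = -55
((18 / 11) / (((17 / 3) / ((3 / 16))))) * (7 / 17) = 567 / 25432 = 0.02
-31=-31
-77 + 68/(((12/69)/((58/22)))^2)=7525845/484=15549.27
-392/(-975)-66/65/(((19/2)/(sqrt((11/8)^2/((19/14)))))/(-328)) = 41.78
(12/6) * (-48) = -96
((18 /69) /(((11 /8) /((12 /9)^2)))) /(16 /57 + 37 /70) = 340480 /816937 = 0.42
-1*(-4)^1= 4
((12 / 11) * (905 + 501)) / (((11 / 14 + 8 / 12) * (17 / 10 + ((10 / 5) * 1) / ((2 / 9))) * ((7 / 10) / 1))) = 141.00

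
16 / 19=0.84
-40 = -40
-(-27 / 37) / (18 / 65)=195 / 74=2.64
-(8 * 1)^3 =-512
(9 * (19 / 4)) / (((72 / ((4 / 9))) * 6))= 19 / 432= 0.04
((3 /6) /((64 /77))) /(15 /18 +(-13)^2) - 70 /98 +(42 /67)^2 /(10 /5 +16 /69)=-12052743149 /22542106048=-0.53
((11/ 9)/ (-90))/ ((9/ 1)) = -11/ 7290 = -0.00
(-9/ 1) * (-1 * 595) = 5355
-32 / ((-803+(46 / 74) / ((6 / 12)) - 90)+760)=1184 / 4875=0.24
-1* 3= -3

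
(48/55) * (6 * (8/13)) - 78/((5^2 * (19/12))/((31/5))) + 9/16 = -45821583/5434000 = -8.43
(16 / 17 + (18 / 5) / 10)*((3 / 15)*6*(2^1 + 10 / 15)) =8848 / 2125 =4.16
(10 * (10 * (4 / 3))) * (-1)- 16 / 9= -1216 / 9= -135.11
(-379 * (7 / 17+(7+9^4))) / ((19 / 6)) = -13364298 / 17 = -786135.18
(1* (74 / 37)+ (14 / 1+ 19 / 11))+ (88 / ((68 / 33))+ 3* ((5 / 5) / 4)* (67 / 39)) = 600181 / 9724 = 61.72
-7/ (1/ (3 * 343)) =-7203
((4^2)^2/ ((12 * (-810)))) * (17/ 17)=-32/ 1215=-0.03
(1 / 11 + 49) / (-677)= -540 / 7447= -0.07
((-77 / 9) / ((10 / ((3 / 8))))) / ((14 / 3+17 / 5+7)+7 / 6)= -77 / 3896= -0.02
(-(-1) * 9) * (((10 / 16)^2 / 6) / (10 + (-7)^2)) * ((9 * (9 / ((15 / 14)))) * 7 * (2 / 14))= 2835 / 3776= 0.75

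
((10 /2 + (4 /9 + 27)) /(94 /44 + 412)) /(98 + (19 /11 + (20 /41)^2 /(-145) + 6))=3444799336 /4648868279793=0.00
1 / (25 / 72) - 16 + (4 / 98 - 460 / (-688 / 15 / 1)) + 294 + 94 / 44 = 679286001 / 2317700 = 293.09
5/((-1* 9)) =-5/9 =-0.56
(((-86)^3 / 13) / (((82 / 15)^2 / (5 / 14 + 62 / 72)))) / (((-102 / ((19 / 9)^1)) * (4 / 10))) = 103.20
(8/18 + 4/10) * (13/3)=494/135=3.66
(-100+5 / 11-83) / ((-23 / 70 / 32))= 4497920 / 253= 17778.34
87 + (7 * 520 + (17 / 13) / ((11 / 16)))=533233 / 143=3728.90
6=6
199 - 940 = -741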